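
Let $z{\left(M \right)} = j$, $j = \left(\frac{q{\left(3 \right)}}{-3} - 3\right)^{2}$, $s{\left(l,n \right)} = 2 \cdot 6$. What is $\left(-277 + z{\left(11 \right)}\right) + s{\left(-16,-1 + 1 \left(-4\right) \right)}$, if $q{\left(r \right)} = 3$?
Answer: $-249$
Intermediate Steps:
$s{\left(l,n \right)} = 12$
$j = 16$ ($j = \left(\frac{3}{-3} - 3\right)^{2} = \left(3 \left(- \frac{1}{3}\right) - 3\right)^{2} = \left(-1 - 3\right)^{2} = \left(-4\right)^{2} = 16$)
$z{\left(M \right)} = 16$
$\left(-277 + z{\left(11 \right)}\right) + s{\left(-16,-1 + 1 \left(-4\right) \right)} = \left(-277 + 16\right) + 12 = -261 + 12 = -249$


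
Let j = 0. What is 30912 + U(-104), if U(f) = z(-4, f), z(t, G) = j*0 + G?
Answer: 30808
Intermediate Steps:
z(t, G) = G (z(t, G) = 0*0 + G = 0 + G = G)
U(f) = f
30912 + U(-104) = 30912 - 104 = 30808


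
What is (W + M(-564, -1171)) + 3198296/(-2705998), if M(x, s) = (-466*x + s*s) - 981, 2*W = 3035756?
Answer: 4263246835890/1352999 ≈ 3.1510e+6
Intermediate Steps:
W = 1517878 (W = (1/2)*3035756 = 1517878)
M(x, s) = -981 + s**2 - 466*x (M(x, s) = (-466*x + s**2) - 981 = (s**2 - 466*x) - 981 = -981 + s**2 - 466*x)
(W + M(-564, -1171)) + 3198296/(-2705998) = (1517878 + (-981 + (-1171)**2 - 466*(-564))) + 3198296/(-2705998) = (1517878 + (-981 + 1371241 + 262824)) + 3198296*(-1/2705998) = (1517878 + 1633084) - 1599148/1352999 = 3150962 - 1599148/1352999 = 4263246835890/1352999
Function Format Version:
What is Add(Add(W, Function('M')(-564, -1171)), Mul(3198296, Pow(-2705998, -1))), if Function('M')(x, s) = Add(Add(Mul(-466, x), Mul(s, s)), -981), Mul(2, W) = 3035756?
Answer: Rational(4263246835890, 1352999) ≈ 3.1510e+6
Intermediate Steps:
W = 1517878 (W = Mul(Rational(1, 2), 3035756) = 1517878)
Function('M')(x, s) = Add(-981, Pow(s, 2), Mul(-466, x)) (Function('M')(x, s) = Add(Add(Mul(-466, x), Pow(s, 2)), -981) = Add(Add(Pow(s, 2), Mul(-466, x)), -981) = Add(-981, Pow(s, 2), Mul(-466, x)))
Add(Add(W, Function('M')(-564, -1171)), Mul(3198296, Pow(-2705998, -1))) = Add(Add(1517878, Add(-981, Pow(-1171, 2), Mul(-466, -564))), Mul(3198296, Pow(-2705998, -1))) = Add(Add(1517878, Add(-981, 1371241, 262824)), Mul(3198296, Rational(-1, 2705998))) = Add(Add(1517878, 1633084), Rational(-1599148, 1352999)) = Add(3150962, Rational(-1599148, 1352999)) = Rational(4263246835890, 1352999)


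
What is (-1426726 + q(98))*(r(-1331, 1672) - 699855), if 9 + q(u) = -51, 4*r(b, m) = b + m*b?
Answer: 3585643768919/2 ≈ 1.7928e+12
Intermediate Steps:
r(b, m) = b/4 + b*m/4 (r(b, m) = (b + m*b)/4 = (b + b*m)/4 = b/4 + b*m/4)
q(u) = -60 (q(u) = -9 - 51 = -60)
(-1426726 + q(98))*(r(-1331, 1672) - 699855) = (-1426726 - 60)*((¼)*(-1331)*(1 + 1672) - 699855) = -1426786*((¼)*(-1331)*1673 - 699855) = -1426786*(-2226763/4 - 699855) = -1426786*(-5026183/4) = 3585643768919/2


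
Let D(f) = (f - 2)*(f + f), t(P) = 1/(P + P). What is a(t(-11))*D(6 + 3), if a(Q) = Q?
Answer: -63/11 ≈ -5.7273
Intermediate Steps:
t(P) = 1/(2*P)
D(f) = 2*f*(-2 + f) (D(f) = (-2 + f)*(2*f) = 2*f*(-2 + f))
a(t(-11))*D(6 + 3) = ((1/2)/(-11))*(2*(6 + 3)*(-2 + (6 + 3))) = ((1/2)*(-1/11))*(2*9*(-2 + 9)) = -9*7/11 = -1/22*126 = -63/11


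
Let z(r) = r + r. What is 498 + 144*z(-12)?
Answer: -2958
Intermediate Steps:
z(r) = 2*r
498 + 144*z(-12) = 498 + 144*(2*(-12)) = 498 + 144*(-24) = 498 - 3456 = -2958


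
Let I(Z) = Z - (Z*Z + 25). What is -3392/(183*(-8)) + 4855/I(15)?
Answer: -157765/8601 ≈ -18.343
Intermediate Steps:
I(Z) = -25 + Z - Z² (I(Z) = Z - (Z² + 25) = Z - (25 + Z²) = Z + (-25 - Z²) = -25 + Z - Z²)
-3392/(183*(-8)) + 4855/I(15) = -3392/(183*(-8)) + 4855/(-25 + 15 - 1*15²) = -3392/(-1464) + 4855/(-25 + 15 - 1*225) = -3392*(-1/1464) + 4855/(-25 + 15 - 225) = 424/183 + 4855/(-235) = 424/183 + 4855*(-1/235) = 424/183 - 971/47 = -157765/8601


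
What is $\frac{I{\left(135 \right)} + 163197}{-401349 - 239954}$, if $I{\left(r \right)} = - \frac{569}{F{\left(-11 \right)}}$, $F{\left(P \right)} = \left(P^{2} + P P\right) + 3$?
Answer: $- \frac{3075592}{12086095} \approx -0.25447$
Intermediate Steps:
$F{\left(P \right)} = 3 + 2 P^{2}$ ($F{\left(P \right)} = \left(P^{2} + P^{2}\right) + 3 = 2 P^{2} + 3 = 3 + 2 P^{2}$)
$I{\left(r \right)} = - \frac{569}{245}$ ($I{\left(r \right)} = - \frac{569}{3 + 2 \left(-11\right)^{2}} = - \frac{569}{3 + 2 \cdot 121} = - \frac{569}{3 + 242} = - \frac{569}{245}$)
$\frac{I{\left(135 \right)} + 163197}{-401349 - 239954} = \frac{- \frac{569}{245} + 163197}{-401349 - 239954} = \frac{39982696}{245 \left(-641303\right)} = \frac{39982696}{245} \left(- \frac{1}{641303}\right) = - \frac{3075592}{12086095}$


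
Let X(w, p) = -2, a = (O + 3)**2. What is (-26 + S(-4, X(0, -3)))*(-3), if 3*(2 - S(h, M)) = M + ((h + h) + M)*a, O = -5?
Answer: 30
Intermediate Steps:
a = 4 (a = (-5 + 3)**2 = (-2)**2 = 4)
S(h, M) = 2 - 8*h/3 - 5*M/3 (S(h, M) = 2 - (M + ((h + h) + M)*4)/3 = 2 - (M + (2*h + M)*4)/3 = 2 - (M + (M + 2*h)*4)/3 = 2 - (M + (4*M + 8*h))/3 = 2 - (5*M + 8*h)/3 = 2 + (-8*h/3 - 5*M/3) = 2 - 8*h/3 - 5*M/3)
(-26 + S(-4, X(0, -3)))*(-3) = (-26 + (2 - 8/3*(-4) - 5/3*(-2)))*(-3) = (-26 + (2 + 32/3 + 10/3))*(-3) = (-26 + 16)*(-3) = -10*(-3) = 30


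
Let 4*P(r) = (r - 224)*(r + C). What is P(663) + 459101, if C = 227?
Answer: 1113557/2 ≈ 5.5678e+5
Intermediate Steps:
P(r) = (-224 + r)*(227 + r)/4 (P(r) = ((r - 224)*(r + 227))/4 = ((-224 + r)*(227 + r))/4 = (-224 + r)*(227 + r)/4)
P(663) + 459101 = (-12712 + (¼)*663² + (¾)*663) + 459101 = (-12712 + (¼)*439569 + 1989/4) + 459101 = (-12712 + 439569/4 + 1989/4) + 459101 = 195355/2 + 459101 = 1113557/2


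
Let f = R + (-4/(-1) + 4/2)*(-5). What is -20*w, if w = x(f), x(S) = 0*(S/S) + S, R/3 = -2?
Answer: 720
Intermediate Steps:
R = -6 (R = 3*(-2) = -6)
f = -36 (f = -6 + (-4/(-1) + 4/2)*(-5) = -6 + (-4*(-1) + 4*(1/2))*(-5) = -6 + (4 + 2)*(-5) = -6 + 6*(-5) = -6 - 30 = -36)
x(S) = S (x(S) = 0*1 + S = 0 + S = S)
w = -36
-20*w = -20*(-36) = 720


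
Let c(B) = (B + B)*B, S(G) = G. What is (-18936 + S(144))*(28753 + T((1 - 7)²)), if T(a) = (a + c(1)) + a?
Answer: -541716984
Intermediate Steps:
c(B) = 2*B² (c(B) = (2*B)*B = 2*B²)
T(a) = 2 + 2*a (T(a) = (a + 2*1²) + a = (a + 2*1) + a = (a + 2) + a = (2 + a) + a = 2 + 2*a)
(-18936 + S(144))*(28753 + T((1 - 7)²)) = (-18936 + 144)*(28753 + (2 + 2*(1 - 7)²)) = -18792*(28753 + (2 + 2*(-6)²)) = -18792*(28753 + (2 + 2*36)) = -18792*(28753 + (2 + 72)) = -18792*(28753 + 74) = -18792*28827 = -541716984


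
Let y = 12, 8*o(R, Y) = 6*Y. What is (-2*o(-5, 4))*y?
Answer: -72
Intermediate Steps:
o(R, Y) = 3*Y/4 (o(R, Y) = (6*Y)/8 = 3*Y/4)
(-2*o(-5, 4))*y = -3*4/2*12 = -2*3*12 = -6*12 = -72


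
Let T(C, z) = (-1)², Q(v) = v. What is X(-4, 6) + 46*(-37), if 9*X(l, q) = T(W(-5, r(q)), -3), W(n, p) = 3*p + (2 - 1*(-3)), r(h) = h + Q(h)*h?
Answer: -15317/9 ≈ -1701.9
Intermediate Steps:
r(h) = h + h² (r(h) = h + h*h = h + h²)
W(n, p) = 5 + 3*p (W(n, p) = 3*p + (2 + 3) = 3*p + 5 = 5 + 3*p)
T(C, z) = 1
X(l, q) = ⅑ (X(l, q) = (⅑)*1 = ⅑)
X(-4, 6) + 46*(-37) = ⅑ + 46*(-37) = ⅑ - 1702 = -15317/9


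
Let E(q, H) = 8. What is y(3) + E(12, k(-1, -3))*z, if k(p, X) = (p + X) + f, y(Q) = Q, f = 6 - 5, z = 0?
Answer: 3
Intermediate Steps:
f = 1
k(p, X) = 1 + X + p (k(p, X) = (p + X) + 1 = (X + p) + 1 = 1 + X + p)
y(3) + E(12, k(-1, -3))*z = 3 + 8*0 = 3 + 0 = 3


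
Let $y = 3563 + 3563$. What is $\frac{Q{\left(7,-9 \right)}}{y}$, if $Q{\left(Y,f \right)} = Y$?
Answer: $\frac{1}{1018} \approx 0.00098232$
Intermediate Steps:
$y = 7126$
$\frac{Q{\left(7,-9 \right)}}{y} = \frac{7}{7126} = 7 \cdot \frac{1}{7126} = \frac{1}{1018}$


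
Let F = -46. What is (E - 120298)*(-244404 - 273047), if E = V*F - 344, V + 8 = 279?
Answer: 68876867708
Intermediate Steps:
V = 271 (V = -8 + 279 = 271)
E = -12810 (E = 271*(-46) - 344 = -12466 - 344 = -12810)
(E - 120298)*(-244404 - 273047) = (-12810 - 120298)*(-244404 - 273047) = -133108*(-517451) = 68876867708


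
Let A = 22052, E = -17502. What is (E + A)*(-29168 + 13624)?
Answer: -70725200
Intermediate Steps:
(E + A)*(-29168 + 13624) = (-17502 + 22052)*(-29168 + 13624) = 4550*(-15544) = -70725200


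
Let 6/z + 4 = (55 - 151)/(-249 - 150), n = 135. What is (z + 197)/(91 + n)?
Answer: 48851/56500 ≈ 0.86462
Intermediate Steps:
z = -399/250 (z = 6/(-4 + (55 - 151)/(-249 - 150)) = 6/(-4 - 96/(-399)) = 6/(-4 - 96*(-1/399)) = 6/(-4 + 32/133) = 6/(-500/133) = 6*(-133/500) = -399/250 ≈ -1.5960)
(z + 197)/(91 + n) = (-399/250 + 197)/(91 + 135) = (48851/250)/226 = (48851/250)*(1/226) = 48851/56500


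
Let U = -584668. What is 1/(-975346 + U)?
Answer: -1/1560014 ≈ -6.4102e-7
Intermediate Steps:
1/(-975346 + U) = 1/(-975346 - 584668) = 1/(-1560014) = -1/1560014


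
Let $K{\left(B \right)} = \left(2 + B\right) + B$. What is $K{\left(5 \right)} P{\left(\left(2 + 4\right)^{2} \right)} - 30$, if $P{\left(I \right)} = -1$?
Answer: $-42$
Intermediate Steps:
$K{\left(B \right)} = 2 + 2 B$
$K{\left(5 \right)} P{\left(\left(2 + 4\right)^{2} \right)} - 30 = \left(2 + 2 \cdot 5\right) \left(-1\right) - 30 = \left(2 + 10\right) \left(-1\right) - 30 = 12 \left(-1\right) - 30 = -12 - 30 = -42$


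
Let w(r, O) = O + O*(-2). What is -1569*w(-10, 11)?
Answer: 17259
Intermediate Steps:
w(r, O) = -O (w(r, O) = O - 2*O = -O)
-1569*w(-10, 11) = -(-1569)*11 = -1569*(-11) = 17259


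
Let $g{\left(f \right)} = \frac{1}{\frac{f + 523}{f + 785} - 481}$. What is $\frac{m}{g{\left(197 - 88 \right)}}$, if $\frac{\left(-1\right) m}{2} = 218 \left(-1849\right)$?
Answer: $- \frac{173076155324}{447} \approx -3.8719 \cdot 10^{8}$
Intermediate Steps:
$g{\left(f \right)} = \frac{1}{-481 + \frac{523 + f}{785 + f}}$ ($g{\left(f \right)} = \frac{1}{\frac{523 + f}{785 + f} - 481} = \frac{1}{-481 + \frac{523 + f}{785 + f}}$)
$m = 806164$ ($m = - 2 \cdot 218 \left(-1849\right) = \left(-2\right) \left(-403082\right) = 806164$)
$\frac{m}{g{\left(197 - 88 \right)}} = \frac{806164}{\frac{1}{2} \frac{1}{188531 + 240 \left(197 - 88\right)} \left(-785 - \left(197 - 88\right)\right)} = \frac{806164}{\frac{1}{2} \frac{1}{188531 + 240 \cdot 109} \left(-785 - 109\right)} = \frac{806164}{\frac{1}{2} \frac{1}{188531 + 26160} \left(-785 - 109\right)} = \frac{806164}{\frac{1}{2} \cdot \frac{1}{214691} \left(-894\right)} = \frac{806164}{- \frac{447}{214691}} = 806164 \left(- \frac{214691}{447}\right) = - \frac{173076155324}{447}$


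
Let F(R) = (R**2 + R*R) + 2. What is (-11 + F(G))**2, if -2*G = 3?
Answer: 81/4 ≈ 20.250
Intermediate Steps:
G = -3/2 (G = -1/2*3 = -3/2 ≈ -1.5000)
F(R) = 2 + 2*R**2 (F(R) = (R**2 + R**2) + 2 = 2*R**2 + 2 = 2 + 2*R**2)
(-11 + F(G))**2 = (-11 + (2 + 2*(-3/2)**2))**2 = (-11 + (2 + 2*(9/4)))**2 = (-11 + (2 + 9/2))**2 = (-11 + 13/2)**2 = (-9/2)**2 = 81/4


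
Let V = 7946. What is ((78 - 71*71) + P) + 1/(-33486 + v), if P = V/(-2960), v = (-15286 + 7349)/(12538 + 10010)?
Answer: -1109805051312497/223494878440 ≈ -4965.7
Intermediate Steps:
v = -7937/22548 ≈ -0.35200
P = -3973/1480 (P = 7946/(-2960) = 7946*(-1/2960) = -3973/1480 ≈ -2.6845)
((78 - 71*71) + P) + 1/(-33486 + v) = ((78 - 71*71) - 3973/1480) + 1/(-33486 - 7937/22548) = ((78 - 5041) - 3973/1480) + 1/(-755050265/22548) = (-4963 - 3973/1480) - 22548/755050265 = -7349213/1480 - 22548/755050265 = -1109805051312497/223494878440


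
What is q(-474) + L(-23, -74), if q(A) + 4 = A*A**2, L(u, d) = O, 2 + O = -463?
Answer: -106496893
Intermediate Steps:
O = -465 (O = -2 - 463 = -465)
L(u, d) = -465
q(A) = -4 + A**3 (q(A) = -4 + A*A**2 = -4 + A**3)
q(-474) + L(-23, -74) = (-4 + (-474)**3) - 465 = (-4 - 106496424) - 465 = -106496428 - 465 = -106496893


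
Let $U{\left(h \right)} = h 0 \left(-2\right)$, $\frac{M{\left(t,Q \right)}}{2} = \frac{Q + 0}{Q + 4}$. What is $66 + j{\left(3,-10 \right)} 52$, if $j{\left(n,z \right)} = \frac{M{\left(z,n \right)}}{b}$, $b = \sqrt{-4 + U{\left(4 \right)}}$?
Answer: $66 - \frac{156 i}{7} \approx 66.0 - 22.286 i$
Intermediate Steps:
$M{\left(t,Q \right)} = \frac{2 Q}{4 + Q}$ ($M{\left(t,Q \right)} = 2 \frac{Q + 0}{Q + 4} = 2 \frac{Q}{4 + Q} = \frac{2 Q}{4 + Q}$)
$U{\left(h \right)} = 0$ ($U{\left(h \right)} = 0 \left(-2\right) = 0$)
$b = 2 i$ ($b = \sqrt{-4 + 0} = \sqrt{-4} = 2 i \approx 2.0 i$)
$j{\left(n,z \right)} = - \frac{i n}{4 + n}$ ($j{\left(n,z \right)} = \frac{2 n \frac{1}{4 + n}}{2 i} = \frac{2 n}{4 + n} \left(- \frac{i}{2}\right) = - \frac{i n}{4 + n}$)
$66 + j{\left(3,-10 \right)} 52 = 66 + \left(-1\right) i 3 \frac{1}{4 + 3} \cdot 52 = 66 + \left(-1\right) i 3 \cdot \frac{1}{7} \cdot 52 = 66 + - \frac{3 i}{7} \cdot 52 = 66 - \frac{156 i}{7}$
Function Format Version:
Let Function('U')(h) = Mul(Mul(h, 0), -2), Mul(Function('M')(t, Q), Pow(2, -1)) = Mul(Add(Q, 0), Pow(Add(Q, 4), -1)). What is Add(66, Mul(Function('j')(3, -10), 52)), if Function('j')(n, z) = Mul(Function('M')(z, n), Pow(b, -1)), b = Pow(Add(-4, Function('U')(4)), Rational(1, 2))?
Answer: Add(66, Mul(Rational(-156, 7), I)) ≈ Add(66.000, Mul(-22.286, I))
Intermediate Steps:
Function('M')(t, Q) = Mul(2, Q, Pow(Add(4, Q), -1)) (Function('M')(t, Q) = Mul(2, Mul(Add(Q, 0), Pow(Add(Q, 4), -1))) = Mul(2, Mul(Q, Pow(Add(4, Q), -1))) = Mul(2, Q, Pow(Add(4, Q), -1)))
Function('U')(h) = 0 (Function('U')(h) = Mul(0, -2) = 0)
b = Mul(2, I) (b = Pow(Add(-4, 0), Rational(1, 2)) = Pow(-4, Rational(1, 2)) = Mul(2, I) ≈ Mul(2.0000, I))
Function('j')(n, z) = Mul(-1, I, n, Pow(Add(4, n), -1)) (Function('j')(n, z) = Mul(Mul(2, n, Pow(Add(4, n), -1)), Pow(Mul(2, I), -1)) = Mul(Mul(2, n, Pow(Add(4, n), -1)), Mul(Rational(-1, 2), I)) = Mul(-1, I, n, Pow(Add(4, n), -1)))
Add(66, Mul(Function('j')(3, -10), 52)) = Add(66, Mul(Mul(-1, I, 3, Pow(Add(4, 3), -1)), 52)) = Add(66, Mul(Mul(-1, I, 3, Pow(7, -1)), 52)) = Add(66, Mul(Mul(-1, I, 3, Rational(1, 7)), 52)) = Add(66, Mul(Mul(Rational(-3, 7), I), 52)) = Add(66, Mul(Rational(-156, 7), I))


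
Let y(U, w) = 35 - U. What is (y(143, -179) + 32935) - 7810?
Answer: 25017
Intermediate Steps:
(y(143, -179) + 32935) - 7810 = ((35 - 1*143) + 32935) - 7810 = ((35 - 143) + 32935) - 7810 = (-108 + 32935) - 7810 = 32827 - 7810 = 25017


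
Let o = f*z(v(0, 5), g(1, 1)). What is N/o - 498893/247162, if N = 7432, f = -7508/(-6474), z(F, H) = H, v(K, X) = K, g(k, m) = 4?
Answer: 742322470865/463923074 ≈ 1600.1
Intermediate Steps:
f = 3754/3237 (f = -7508*(-1/6474) = 3754/3237 ≈ 1.1597)
o = 15016/3237 (o = (3754/3237)*4 = 15016/3237 ≈ 4.6389)
N/o - 498893/247162 = 7432/(15016/3237) - 498893/247162 = 7432*(3237/15016) - 498893*1/247162 = 3007173/1877 - 498893/247162 = 742322470865/463923074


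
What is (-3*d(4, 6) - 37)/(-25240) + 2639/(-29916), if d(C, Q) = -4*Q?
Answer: -3382771/37753992 ≈ -0.089600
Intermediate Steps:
(-3*d(4, 6) - 37)/(-25240) + 2639/(-29916) = (-(-12)*6 - 37)/(-25240) + 2639/(-29916) = (-3*(-24) - 37)*(-1/25240) + 2639*(-1/29916) = (72 - 37)*(-1/25240) - 2639/29916 = 35*(-1/25240) - 2639/29916 = -7/5048 - 2639/29916 = -3382771/37753992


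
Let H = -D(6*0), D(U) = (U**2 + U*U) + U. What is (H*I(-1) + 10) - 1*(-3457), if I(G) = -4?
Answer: 3467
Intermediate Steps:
D(U) = U + 2*U**2 (D(U) = (U**2 + U**2) + U = 2*U**2 + U = U + 2*U**2)
H = 0 (H = -6*0*(1 + 2*(6*0)) = -0*(1 + 2*0) = -0*(1 + 0) = -0 = -1*0 = 0)
(H*I(-1) + 10) - 1*(-3457) = (0*(-4) + 10) - 1*(-3457) = (0 + 10) + 3457 = 10 + 3457 = 3467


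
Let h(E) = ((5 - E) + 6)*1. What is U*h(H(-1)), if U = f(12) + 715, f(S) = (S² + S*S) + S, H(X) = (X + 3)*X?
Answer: 13195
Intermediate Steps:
H(X) = X*(3 + X) (H(X) = (3 + X)*X = X*(3 + X))
f(S) = S + 2*S² (f(S) = (S² + S²) + S = 2*S² + S = S + 2*S²)
U = 1015 (U = 12*(1 + 2*12) + 715 = 12*(1 + 24) + 715 = 12*25 + 715 = 300 + 715 = 1015)
h(E) = 11 - E (h(E) = (11 - E)*1 = 11 - E)
U*h(H(-1)) = 1015*(11 - (-1)*(3 - 1)) = 1015*(11 - (-1)*2) = 1015*(11 - 1*(-2)) = 1015*(11 + 2) = 1015*13 = 13195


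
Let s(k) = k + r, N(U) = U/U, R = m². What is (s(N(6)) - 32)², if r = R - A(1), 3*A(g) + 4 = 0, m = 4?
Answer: 1681/9 ≈ 186.78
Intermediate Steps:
A(g) = -4/3 (A(g) = -4/3 + (⅓)*0 = -4/3 + 0 = -4/3)
R = 16 (R = 4² = 16)
r = 52/3 (r = 16 - 1*(-4/3) = 16 + 4/3 = 52/3 ≈ 17.333)
N(U) = 1
s(k) = 52/3 + k (s(k) = k + 52/3 = 52/3 + k)
(s(N(6)) - 32)² = ((52/3 + 1) - 32)² = (55/3 - 32)² = (-41/3)² = 1681/9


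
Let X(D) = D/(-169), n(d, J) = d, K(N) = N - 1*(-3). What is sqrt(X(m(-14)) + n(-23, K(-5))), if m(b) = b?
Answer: I*sqrt(3873)/13 ≈ 4.7872*I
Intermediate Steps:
K(N) = 3 + N (K(N) = N + 3 = 3 + N)
X(D) = -D/169 (X(D) = D*(-1/169) = -D/169)
sqrt(X(m(-14)) + n(-23, K(-5))) = sqrt(-1/169*(-14) - 23) = sqrt(14/169 - 23) = sqrt(-3873/169) = I*sqrt(3873)/13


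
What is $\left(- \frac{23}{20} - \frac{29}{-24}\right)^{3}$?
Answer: $\frac{343}{1728000} \approx 0.0001985$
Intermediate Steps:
$\left(- \frac{23}{20} - \frac{29}{-24}\right)^{3} = \left(\left(-23\right) \frac{1}{20} - - \frac{29}{24}\right)^{3} = \left(- \frac{23}{20} + \frac{29}{24}\right)^{3} = \left(\frac{7}{120}\right)^{3} = \frac{343}{1728000}$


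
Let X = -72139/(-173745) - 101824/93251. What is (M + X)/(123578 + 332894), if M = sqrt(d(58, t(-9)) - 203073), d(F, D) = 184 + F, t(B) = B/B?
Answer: -10964376991/7395711412157640 + I*sqrt(202831)/456472 ≈ -1.4825e-6 + 0.00098663*I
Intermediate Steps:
t(B) = 1
X = -10964376991/16201894995 (X = -72139*(-1/173745) - 101824*1/93251 = 72139/173745 - 101824/93251 = -10964376991/16201894995 ≈ -0.67673)
M = I*sqrt(202831) (M = sqrt((184 + 58) - 203073) = sqrt(242 - 203073) = sqrt(-202831) = I*sqrt(202831) ≈ 450.37*I)
(M + X)/(123578 + 332894) = (I*sqrt(202831) - 10964376991/16201894995)/(123578 + 332894) = (-10964376991/16201894995 + I*sqrt(202831))/456472 = (-10964376991/16201894995 + I*sqrt(202831))*(1/456472) = -10964376991/7395711412157640 + I*sqrt(202831)/456472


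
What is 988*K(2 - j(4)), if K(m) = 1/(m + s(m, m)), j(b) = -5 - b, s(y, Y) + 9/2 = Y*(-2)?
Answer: -1976/31 ≈ -63.742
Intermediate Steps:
s(y, Y) = -9/2 - 2*Y (s(y, Y) = -9/2 + Y*(-2) = -9/2 - 2*Y)
K(m) = 1/(-9/2 - m) (K(m) = 1/(m + (-9/2 - 2*m)) = 1/(-9/2 - m))
988*K(2 - j(4)) = 988*(2/(-9 - 2*(2 - (-5 - 1*4)))) = 988*(2/(-9 - 2*(2 - (-5 - 4)))) = 988*(2/(-9 - 2*(2 - 1*(-9)))) = 988*(2/(-9 - 2*(2 + 9))) = 988*(2/(-9 - 2*11)) = 988*(2/(-9 - 22)) = 988*(2/(-31)) = 988*(2*(-1/31)) = 988*(-2/31) = -1976/31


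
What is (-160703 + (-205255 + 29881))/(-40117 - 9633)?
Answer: 336077/49750 ≈ 6.7553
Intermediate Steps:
(-160703 + (-205255 + 29881))/(-40117 - 9633) = (-160703 - 175374)/(-49750) = -336077*(-1/49750) = 336077/49750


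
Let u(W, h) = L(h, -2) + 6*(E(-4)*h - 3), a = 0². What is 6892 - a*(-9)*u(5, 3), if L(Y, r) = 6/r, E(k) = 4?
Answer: 6892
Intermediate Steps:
a = 0
u(W, h) = -21 + 24*h (u(W, h) = 6/(-2) + 6*(4*h - 3) = 6*(-½) + 6*(-3 + 4*h) = -3 + (-18 + 24*h) = -21 + 24*h)
6892 - a*(-9)*u(5, 3) = 6892 - 0*(-9)*(-21 + 24*3) = 6892 - 0*(-21 + 72) = 6892 - 0*51 = 6892 - 1*0 = 6892 + 0 = 6892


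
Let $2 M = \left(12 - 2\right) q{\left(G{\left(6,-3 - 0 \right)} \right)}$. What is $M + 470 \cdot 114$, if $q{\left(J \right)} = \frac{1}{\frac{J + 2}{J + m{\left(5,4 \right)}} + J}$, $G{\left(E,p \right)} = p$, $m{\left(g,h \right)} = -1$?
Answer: $\frac{589360}{11} \approx 53578.0$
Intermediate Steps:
$q{\left(J \right)} = \frac{1}{J + \frac{2 + J}{-1 + J}}$ ($q{\left(J \right)} = \frac{1}{\frac{J + 2}{J - 1} + J} = \frac{1}{\frac{2 + J}{-1 + J} + J} = \frac{1}{J + \frac{2 + J}{-1 + J}}$)
$M = - \frac{20}{11}$ ($M = \frac{\left(12 - 2\right) \frac{-1 - 3}{2 + \left(-3 - 0\right)^{2}}}{2} = \frac{10 \frac{-1 + \left(-3 + 0\right)}{2 + \left(-3 + 0\right)^{2}}}{2} = \frac{10 \frac{-1 - 3}{2 + \left(-3\right)^{2}}}{2} = \frac{10 \frac{1}{2 + 9} \left(-4\right)}{2} = \frac{10 \cdot \frac{1}{11} \left(-4\right)}{2} = \frac{10 \left(- \frac{4}{11}\right)}{2} = \frac{1}{2} \left(- \frac{40}{11}\right) = - \frac{20}{11} \approx -1.8182$)
$M + 470 \cdot 114 = - \frac{20}{11} + 470 \cdot 114 = - \frac{20}{11} + 53580 = \frac{589360}{11}$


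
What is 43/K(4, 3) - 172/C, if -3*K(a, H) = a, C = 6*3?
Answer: -1505/36 ≈ -41.806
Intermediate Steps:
C = 18
K(a, H) = -a/3
43/K(4, 3) - 172/C = 43/((-1/3*4)) - 172/18 = 43/(-4/3) - 172*1/18 = 43*(-3/4) - 86/9 = -129/4 - 86/9 = -1505/36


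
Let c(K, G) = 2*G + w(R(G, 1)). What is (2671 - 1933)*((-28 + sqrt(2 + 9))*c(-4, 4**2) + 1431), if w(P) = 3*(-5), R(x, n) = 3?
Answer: 704790 + 12546*sqrt(11) ≈ 7.4640e+5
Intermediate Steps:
w(P) = -15
c(K, G) = -15 + 2*G (c(K, G) = 2*G - 15 = -15 + 2*G)
(2671 - 1933)*((-28 + sqrt(2 + 9))*c(-4, 4**2) + 1431) = (2671 - 1933)*((-28 + sqrt(2 + 9))*(-15 + 2*4**2) + 1431) = 738*((-28 + sqrt(11))*(-15 + 2*16) + 1431) = 738*((-28 + sqrt(11))*(-15 + 32) + 1431) = 738*((-28 + sqrt(11))*17 + 1431) = 738*((-476 + 17*sqrt(11)) + 1431) = 738*(955 + 17*sqrt(11)) = 704790 + 12546*sqrt(11)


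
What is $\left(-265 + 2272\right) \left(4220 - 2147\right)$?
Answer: $4160511$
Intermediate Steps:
$\left(-265 + 2272\right) \left(4220 - 2147\right) = 2007 \cdot 2073 = 4160511$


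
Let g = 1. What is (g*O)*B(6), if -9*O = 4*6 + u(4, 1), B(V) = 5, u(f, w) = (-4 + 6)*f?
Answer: -160/9 ≈ -17.778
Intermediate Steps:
u(f, w) = 2*f
O = -32/9 (O = -(4*6 + 2*4)/9 = -(24 + 8)/9 = -⅑*32 = -32/9 ≈ -3.5556)
(g*O)*B(6) = (1*(-32/9))*5 = -32/9*5 = -160/9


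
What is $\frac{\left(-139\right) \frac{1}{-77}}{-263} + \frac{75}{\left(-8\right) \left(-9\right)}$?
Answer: $\frac{502939}{486024} \approx 1.0348$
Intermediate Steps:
$\frac{\left(-139\right) \frac{1}{-77}}{-263} + \frac{75}{\left(-8\right) \left(-9\right)} = \left(-139\right) \left(- \frac{1}{77}\right) \left(- \frac{1}{263}\right) + \frac{75}{72} = \frac{139}{77} \left(- \frac{1}{263}\right) + 75 \cdot \frac{1}{72} = - \frac{139}{20251} + \frac{25}{24} = \frac{502939}{486024}$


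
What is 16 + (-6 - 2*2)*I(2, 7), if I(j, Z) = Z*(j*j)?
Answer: -264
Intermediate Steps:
I(j, Z) = Z*j**2
16 + (-6 - 2*2)*I(2, 7) = 16 + (-6 - 2*2)*(7*2**2) = 16 + (-6 - 4)*(7*4) = 16 - 10*28 = 16 - 280 = -264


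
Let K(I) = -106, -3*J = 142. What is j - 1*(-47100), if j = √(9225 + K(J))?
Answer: 47100 + √9119 ≈ 47196.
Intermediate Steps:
J = -142/3 (J = -⅓*142 = -142/3 ≈ -47.333)
j = √9119 (j = √(9225 - 106) = √9119 ≈ 95.493)
j - 1*(-47100) = √9119 - 1*(-47100) = √9119 + 47100 = 47100 + √9119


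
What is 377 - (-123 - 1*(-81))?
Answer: 419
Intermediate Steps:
377 - (-123 - 1*(-81)) = 377 - (-123 + 81) = 377 - 1*(-42) = 377 + 42 = 419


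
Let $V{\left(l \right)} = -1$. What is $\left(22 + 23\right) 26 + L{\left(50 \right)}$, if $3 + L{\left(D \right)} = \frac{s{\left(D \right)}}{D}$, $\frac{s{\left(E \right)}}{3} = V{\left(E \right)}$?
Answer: $\frac{58347}{50} \approx 1166.9$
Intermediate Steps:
$s{\left(E \right)} = -3$ ($s{\left(E \right)} = 3 \left(-1\right) = -3$)
$L{\left(D \right)} = -3 - \frac{3}{D}$
$\left(22 + 23\right) 26 + L{\left(50 \right)} = \left(22 + 23\right) 26 - \left(3 + \frac{3}{50}\right) = 45 \cdot 26 - \frac{153}{50} = 1170 - \frac{153}{50} = \frac{58347}{50}$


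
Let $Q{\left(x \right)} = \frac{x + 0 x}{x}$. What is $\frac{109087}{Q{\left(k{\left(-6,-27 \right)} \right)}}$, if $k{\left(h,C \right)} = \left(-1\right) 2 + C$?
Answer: $109087$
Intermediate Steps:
$k{\left(h,C \right)} = -2 + C$
$Q{\left(x \right)} = 1$ ($Q{\left(x \right)} = \frac{x + 0}{x} = \frac{x}{x} = 1$)
$\frac{109087}{Q{\left(k{\left(-6,-27 \right)} \right)}} = \frac{109087}{1} = 109087 \cdot 1 = 109087$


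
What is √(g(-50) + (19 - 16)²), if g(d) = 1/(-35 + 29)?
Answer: √318/6 ≈ 2.9721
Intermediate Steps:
g(d) = -⅙ (g(d) = 1/(-6) = -⅙)
√(g(-50) + (19 - 16)²) = √(-⅙ + (19 - 16)²) = √(-⅙ + 3²) = √(-⅙ + 9) = √(53/6) = √318/6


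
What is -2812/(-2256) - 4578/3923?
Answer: 175877/2212572 ≈ 0.079490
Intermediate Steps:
-2812/(-2256) - 4578/3923 = -2812*(-1/2256) - 4578*1/3923 = 703/564 - 4578/3923 = 175877/2212572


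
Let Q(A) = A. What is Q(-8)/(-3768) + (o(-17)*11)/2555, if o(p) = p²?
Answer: 1499864/1203405 ≈ 1.2463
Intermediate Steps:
Q(-8)/(-3768) + (o(-17)*11)/2555 = -8/(-3768) + ((-17)²*11)/2555 = -8*(-1/3768) + (289*11)*(1/2555) = 1/471 + 3179*(1/2555) = 1/471 + 3179/2555 = 1499864/1203405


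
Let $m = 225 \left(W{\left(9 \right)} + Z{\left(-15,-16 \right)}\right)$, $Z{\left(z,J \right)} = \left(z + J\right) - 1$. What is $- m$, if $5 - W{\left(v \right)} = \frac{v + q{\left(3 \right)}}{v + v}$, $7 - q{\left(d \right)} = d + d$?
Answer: $6200$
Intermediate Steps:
$Z{\left(z,J \right)} = -1 + J + z$ ($Z{\left(z,J \right)} = \left(J + z\right) - 1 = -1 + J + z$)
$q{\left(d \right)} = 7 - 2 d$ ($q{\left(d \right)} = 7 - \left(d + d\right) = 7 - 2 d$)
$W{\left(v \right)} = 5 - \frac{1 + v}{2 v}$ ($W{\left(v \right)} = 5 - \frac{v + \left(7 - 6\right)}{v + v} = 5 - \frac{v + \left(7 - 6\right)}{2 v} = 5 - \left(v + 1\right) \frac{1}{2 v} = 5 - \left(1 + v\right) \frac{1}{2 v} = 5 - \frac{1 + v}{2 v}$)
$m = -6200$ ($m = 225 \left(\frac{-1 + 9 \cdot 9}{2 \cdot 9} - 32\right) = 225 \left(\frac{1}{2} \cdot \frac{1}{9} \left(-1 + 81\right) - 32\right) = 225 \left(\frac{1}{2} \cdot \frac{1}{9} \cdot 80 - 32\right) = 225 \left(\frac{40}{9} - 32\right) = 225 \left(- \frac{248}{9}\right) = -6200$)
$- m = \left(-1\right) \left(-6200\right) = 6200$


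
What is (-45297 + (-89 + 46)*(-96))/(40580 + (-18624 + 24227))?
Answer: -41169/46183 ≈ -0.89143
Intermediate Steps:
(-45297 + (-89 + 46)*(-96))/(40580 + (-18624 + 24227)) = (-45297 - 43*(-96))/(40580 + 5603) = (-45297 + 4128)/46183 = -41169*1/46183 = -41169/46183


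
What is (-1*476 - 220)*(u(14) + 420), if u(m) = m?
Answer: -302064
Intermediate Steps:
(-1*476 - 220)*(u(14) + 420) = (-1*476 - 220)*(14 + 420) = (-476 - 220)*434 = -696*434 = -302064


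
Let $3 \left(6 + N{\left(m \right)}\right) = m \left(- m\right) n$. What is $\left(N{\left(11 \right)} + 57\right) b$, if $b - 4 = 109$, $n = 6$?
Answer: $-21583$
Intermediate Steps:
$b = 113$ ($b = 4 + 109 = 113$)
$N{\left(m \right)} = -6 - 2 m^{2}$ ($N{\left(m \right)} = -6 + \frac{m \left(- m\right) 6}{3} = -6 + \frac{- m^{2} \cdot 6}{3} = -6 + \frac{\left(-6\right) m^{2}}{3} = -6 - 2 m^{2}$)
$\left(N{\left(11 \right)} + 57\right) b = \left(\left(-6 - 2 \cdot 11^{2}\right) + 57\right) 113 = \left(\left(-6 - 242\right) + 57\right) 113 = \left(-248 + 57\right) 113 = \left(-191\right) 113 = -21583$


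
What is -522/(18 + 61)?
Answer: -522/79 ≈ -6.6076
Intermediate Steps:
-522/(18 + 61) = -522/79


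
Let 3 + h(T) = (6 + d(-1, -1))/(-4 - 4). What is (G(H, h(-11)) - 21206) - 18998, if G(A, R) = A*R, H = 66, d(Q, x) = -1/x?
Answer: -161839/4 ≈ -40460.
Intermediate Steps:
h(T) = -31/8 (h(T) = -3 + (6 - 1/(-1))/(-4 - 4) = -3 + (6 - 1*(-1))/(-8) = -3 + (6 + 1)*(-⅛) = -3 + 7*(-⅛) = -3 - 7/8 = -31/8)
(G(H, h(-11)) - 21206) - 18998 = (66*(-31/8) - 21206) - 18998 = (-1023/4 - 21206) - 18998 = -85847/4 - 18998 = -161839/4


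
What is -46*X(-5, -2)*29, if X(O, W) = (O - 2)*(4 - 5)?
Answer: -9338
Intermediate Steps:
X(O, W) = 2 - O (X(O, W) = (-2 + O)*(-1) = 2 - O)
-46*X(-5, -2)*29 = -46*(2 - 1*(-5))*29 = -46*(2 + 5)*29 = -46*7*29 = -322*29 = -9338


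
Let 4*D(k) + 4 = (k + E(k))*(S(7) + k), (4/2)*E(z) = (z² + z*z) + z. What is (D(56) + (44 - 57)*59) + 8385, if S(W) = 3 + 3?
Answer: 57527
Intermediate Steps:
S(W) = 6
E(z) = z² + z/2 (E(z) = ((z² + z*z) + z)/2 = ((z² + z²) + z)/2 = (2*z² + z)/2 = (z + 2*z²)/2 = z² + z/2)
D(k) = -1 + (6 + k)*(k + k*(½ + k))/4 (D(k) = -1 + ((k + k*(½ + k))*(6 + k))/4 = -1 + ((6 + k)*(k + k*(½ + k)))/4 = -1 + (6 + k)*(k + k*(½ + k))/4)
(D(56) + (44 - 57)*59) + 8385 = ((-1 + (¼)*56³ + (9/4)*56 + (15/8)*56²) + (44 - 57)*59) + 8385 = ((-1 + (¼)*175616 + 126 + (15/8)*3136) - 13*59) + 8385 = ((-1 + 43904 + 126 + 5880) - 767) + 8385 = (49909 - 767) + 8385 = 49142 + 8385 = 57527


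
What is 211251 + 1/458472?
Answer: 96852668473/458472 ≈ 2.1125e+5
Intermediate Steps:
211251 + 1/458472 = 96852668473/458472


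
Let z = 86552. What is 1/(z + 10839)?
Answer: 1/97391 ≈ 1.0268e-5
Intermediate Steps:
1/(z + 10839) = 1/(86552 + 10839) = 1/97391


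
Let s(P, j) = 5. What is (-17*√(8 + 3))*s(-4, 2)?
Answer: -85*√11 ≈ -281.91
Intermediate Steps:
(-17*√(8 + 3))*s(-4, 2) = -17*√(8 + 3)*5 = -17*√11*5 = -85*√11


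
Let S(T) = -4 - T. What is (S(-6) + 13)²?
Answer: 225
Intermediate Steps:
(S(-6) + 13)² = ((-4 - 1*(-6)) + 13)² = ((-4 + 6) + 13)² = (2 + 13)² = 15² = 225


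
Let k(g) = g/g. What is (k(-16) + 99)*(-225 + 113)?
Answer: -11200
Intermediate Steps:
k(g) = 1
(k(-16) + 99)*(-225 + 113) = (1 + 99)*(-225 + 113) = 100*(-112) = -11200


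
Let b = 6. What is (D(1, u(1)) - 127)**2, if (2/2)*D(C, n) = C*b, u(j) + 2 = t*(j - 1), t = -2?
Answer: 14641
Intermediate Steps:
u(j) = -2*j (u(j) = -2 - 2*(j - 1) = -2 - 2*(-1 + j) = -2 + (2 - 2*j) = -2*j)
D(C, n) = 6*C (D(C, n) = C*6 = 6*C)
(D(1, u(1)) - 127)**2 = (6*1 - 127)**2 = (6 - 127)**2 = (-121)**2 = 14641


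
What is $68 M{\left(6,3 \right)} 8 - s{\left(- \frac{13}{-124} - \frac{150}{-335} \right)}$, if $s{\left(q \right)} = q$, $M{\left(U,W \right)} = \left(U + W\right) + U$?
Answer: $\frac{67788689}{8308} \approx 8159.4$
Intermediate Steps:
$M{\left(U,W \right)} = W + 2 U$
$68 M{\left(6,3 \right)} 8 - s{\left(- \frac{13}{-124} - \frac{150}{-335} \right)} = 68 \left(3 + 2 \cdot 6\right) 8 - \left(- \frac{13}{-124} - \frac{150}{-335}\right) = 68 \left(3 + 12\right) 8 - \left(\left(-13\right) \left(- \frac{1}{124}\right) - - \frac{30}{67}\right) = 68 \cdot 15 \cdot 8 - \left(\frac{13}{124} + \frac{30}{67}\right) = 1020 \cdot 8 - \frac{4591}{8308} = 8160 - \frac{4591}{8308} = \frac{67788689}{8308}$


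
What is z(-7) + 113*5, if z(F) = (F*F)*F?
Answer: 222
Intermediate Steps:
z(F) = F³ (z(F) = F²*F = F³)
z(-7) + 113*5 = (-7)³ + 113*5 = -343 + 565 = 222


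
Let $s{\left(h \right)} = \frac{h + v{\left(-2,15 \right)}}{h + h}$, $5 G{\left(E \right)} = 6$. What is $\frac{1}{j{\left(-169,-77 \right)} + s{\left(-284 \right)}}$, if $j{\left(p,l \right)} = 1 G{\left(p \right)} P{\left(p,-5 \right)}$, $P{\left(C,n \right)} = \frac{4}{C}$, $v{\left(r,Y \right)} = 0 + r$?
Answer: $\frac{239980}{114019} \approx 2.1047$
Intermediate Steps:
$v{\left(r,Y \right)} = r$
$G{\left(E \right)} = \frac{6}{5}$ ($G{\left(E \right)} = \frac{1}{5} \cdot 6 = \frac{6}{5}$)
$s{\left(h \right)} = \frac{-2 + h}{2 h}$ ($s{\left(h \right)} = \frac{h - 2}{h + h} = \frac{-2 + h}{2 h}$)
$j{\left(p,l \right)} = \frac{24}{5 p}$ ($j{\left(p,l \right)} = 1 \cdot \frac{6}{5} \frac{4}{p} = \frac{6 \frac{4}{p}}{5} = \frac{24}{5 p}$)
$\frac{1}{j{\left(-169,-77 \right)} + s{\left(-284 \right)}} = \frac{1}{\frac{24}{5 \left(-169\right)} + \frac{-2 - 284}{2 \left(-284\right)}} = \frac{1}{\frac{24}{5} \left(- \frac{1}{169}\right) + \frac{1}{2} \left(- \frac{1}{284}\right) \left(-286\right)} = \frac{1}{- \frac{24}{845} + \frac{143}{284}} = \frac{1}{\frac{114019}{239980}} = \frac{239980}{114019}$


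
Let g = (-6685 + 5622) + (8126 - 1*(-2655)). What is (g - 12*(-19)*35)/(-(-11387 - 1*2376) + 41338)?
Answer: 17698/55101 ≈ 0.32119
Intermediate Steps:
g = 9718 (g = -1063 + (8126 + 2655) = -1063 + 10781 = 9718)
(g - 12*(-19)*35)/(-(-11387 - 1*2376) + 41338) = (9718 - 12*(-19)*35)/(-(-11387 - 1*2376) + 41338) = (9718 + 228*35)/(-(-11387 - 2376) + 41338) = (9718 + 7980)/(-1*(-13763) + 41338) = 17698/(13763 + 41338) = 17698/55101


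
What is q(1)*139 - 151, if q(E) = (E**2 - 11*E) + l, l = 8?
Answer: -429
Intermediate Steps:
q(E) = 8 + E**2 - 11*E (q(E) = (E**2 - 11*E) + 8 = 8 + E**2 - 11*E)
q(1)*139 - 151 = (8 + 1**2 - 11*1)*139 - 151 = (8 + 1 - 11)*139 - 151 = -2*139 - 151 = -278 - 151 = -429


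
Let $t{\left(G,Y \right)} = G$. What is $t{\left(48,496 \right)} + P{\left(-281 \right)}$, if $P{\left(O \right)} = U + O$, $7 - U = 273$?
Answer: $-499$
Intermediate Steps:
$U = -266$ ($U = 7 - 273 = -266$)
$P{\left(O \right)} = -266 + O$
$t{\left(48,496 \right)} + P{\left(-281 \right)} = 48 - 547 = -499$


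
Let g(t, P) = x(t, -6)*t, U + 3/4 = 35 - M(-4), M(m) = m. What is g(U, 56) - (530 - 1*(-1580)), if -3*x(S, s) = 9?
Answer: -8899/4 ≈ -2224.8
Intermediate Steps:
x(S, s) = -3 (x(S, s) = -⅓*9 = -3)
U = 153/4 (U = -¾ + (35 - 1*(-4)) = -¾ + (35 + 4) = -¾ + 39 = 153/4 ≈ 38.250)
g(t, P) = -3*t
g(U, 56) - (530 - 1*(-1580)) = -3*153/4 - (530 - 1*(-1580)) = -459/4 - (530 + 1580) = -459/4 - 1*2110 = -459/4 - 2110 = -8899/4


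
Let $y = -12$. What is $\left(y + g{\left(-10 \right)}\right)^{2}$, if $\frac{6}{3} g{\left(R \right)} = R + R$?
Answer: $484$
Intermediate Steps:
$g{\left(R \right)} = R$ ($g{\left(R \right)} = \frac{R + R}{2} = \frac{2 R}{2} = R$)
$\left(y + g{\left(-10 \right)}\right)^{2} = \left(-12 - 10\right)^{2} = \left(-22\right)^{2} = 484$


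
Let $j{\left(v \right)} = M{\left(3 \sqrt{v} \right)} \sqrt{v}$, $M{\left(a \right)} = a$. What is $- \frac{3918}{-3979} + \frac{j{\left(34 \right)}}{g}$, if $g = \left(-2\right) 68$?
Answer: $\frac{3735}{15916} \approx 0.23467$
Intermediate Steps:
$g = -136$
$j{\left(v \right)} = 3 v$ ($j{\left(v \right)} = 3 \sqrt{v} \sqrt{v} = 3 v$)
$- \frac{3918}{-3979} + \frac{j{\left(34 \right)}}{g} = - \frac{3918}{-3979} + \frac{3 \cdot 34}{-136} = \left(-3918\right) \left(- \frac{1}{3979}\right) + 102 \left(- \frac{1}{136}\right) = \frac{3918}{3979} - \frac{3}{4} = \frac{3735}{15916}$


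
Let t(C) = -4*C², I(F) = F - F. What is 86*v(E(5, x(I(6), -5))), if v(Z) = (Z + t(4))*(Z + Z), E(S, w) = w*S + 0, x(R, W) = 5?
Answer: -167700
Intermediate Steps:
I(F) = 0
E(S, w) = S*w (E(S, w) = S*w + 0 = S*w)
v(Z) = 2*Z*(-64 + Z) (v(Z) = (Z - 4*4²)*(Z + Z) = (Z - 4*16)*(2*Z) = (Z - 64)*(2*Z) = (-64 + Z)*(2*Z) = 2*Z*(-64 + Z))
86*v(E(5, x(I(6), -5))) = 86*(2*(5*5)*(-64 + 5*5)) = 86*(2*25*(-64 + 25)) = 86*(2*25*(-39)) = 86*(-1950) = -167700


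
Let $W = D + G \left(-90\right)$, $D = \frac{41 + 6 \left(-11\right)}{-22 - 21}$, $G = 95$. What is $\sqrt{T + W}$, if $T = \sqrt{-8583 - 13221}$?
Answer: $\frac{\sqrt{-15807875 + 3698 i \sqrt{5451}}}{43} \approx 0.79846 + 92.467 i$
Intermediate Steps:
$D = \frac{25}{43}$ ($D = \frac{41 - 66}{-43} = \left(-25\right) \left(- \frac{1}{43}\right) = \frac{25}{43} \approx 0.5814$)
$T = 2 i \sqrt{5451}$ ($T = \sqrt{-21804} = 2 i \sqrt{5451} \approx 147.66 i$)
$W = - \frac{367625}{43}$ ($W = \frac{25}{43} + 95 \left(-90\right) = \frac{25}{43} - 8550 = - \frac{367625}{43} \approx -8549.4$)
$\sqrt{T + W} = \sqrt{2 i \sqrt{5451} - \frac{367625}{43}} = \sqrt{- \frac{367625}{43} + 2 i \sqrt{5451}}$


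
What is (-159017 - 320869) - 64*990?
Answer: -543246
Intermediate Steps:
(-159017 - 320869) - 64*990 = -479886 - 63360 = -543246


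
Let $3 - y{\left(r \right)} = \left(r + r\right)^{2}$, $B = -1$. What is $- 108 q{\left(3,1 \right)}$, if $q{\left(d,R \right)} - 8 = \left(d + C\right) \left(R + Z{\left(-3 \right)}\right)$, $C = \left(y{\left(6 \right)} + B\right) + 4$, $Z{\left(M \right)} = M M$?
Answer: $144936$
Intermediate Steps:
$y{\left(r \right)} = 3 - 4 r^{2}$ ($y{\left(r \right)} = 3 - \left(r + r\right)^{2} = 3 - \left(2 r\right)^{2} = 3 - 4 r^{2}$)
$Z{\left(M \right)} = M^{2}$
$C = -138$ ($C = \left(\left(3 - 4 \cdot 6^{2}\right) - 1\right) + 4 = \left(\left(3 - 144\right) - 1\right) + 4 = \left(-141 - 1\right) + 4 = -142 + 4 = -138$)
$q{\left(d,R \right)} = 8 + \left(-138 + d\right) \left(9 + R\right)$ ($q{\left(d,R \right)} = 8 + \left(d - 138\right) \left(R + \left(-3\right)^{2}\right) = 8 + \left(-138 + d\right) \left(R + 9\right) = 8 + \left(-138 + d\right) \left(9 + R\right)$)
$- 108 q{\left(3,1 \right)} = - 108 \left(-1234 - 138 + 9 \cdot 3 + 1 \cdot 3\right) = - 108 \left(-1234 - 138 + 27 + 3\right) = \left(-108\right) \left(-1342\right) = 144936$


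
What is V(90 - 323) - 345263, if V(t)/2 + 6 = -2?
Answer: -345279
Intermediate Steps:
V(t) = -16 (V(t) = -12 + 2*(-2) = -12 - 4 = -16)
V(90 - 323) - 345263 = -16 - 345263 = -345279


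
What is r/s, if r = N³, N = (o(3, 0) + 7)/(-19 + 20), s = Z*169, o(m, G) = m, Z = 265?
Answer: 200/8957 ≈ 0.022329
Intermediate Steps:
s = 44785 (s = 265*169 = 44785)
N = 10 (N = (3 + 7)/(-19 + 20) = 10/1 = 10*1 = 10)
r = 1000 (r = 10³ = 1000)
r/s = 1000/44785 = 1000*(1/44785) = 200/8957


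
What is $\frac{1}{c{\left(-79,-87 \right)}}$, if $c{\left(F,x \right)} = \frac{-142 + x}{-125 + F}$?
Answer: $\frac{204}{229} \approx 0.89083$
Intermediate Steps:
$c{\left(F,x \right)} = \frac{-142 + x}{-125 + F}$
$\frac{1}{c{\left(-79,-87 \right)}} = \frac{1}{\frac{1}{-125 - 79} \left(-142 - 87\right)} = \frac{1}{\frac{1}{-204} \left(-229\right)} = \frac{1}{\left(- \frac{1}{204}\right) \left(-229\right)} = \frac{1}{\frac{229}{204}} = \frac{204}{229}$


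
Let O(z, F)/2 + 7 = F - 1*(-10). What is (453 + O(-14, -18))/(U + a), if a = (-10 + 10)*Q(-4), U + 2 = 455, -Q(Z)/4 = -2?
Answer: 141/151 ≈ 0.93377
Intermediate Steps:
Q(Z) = 8 (Q(Z) = -4*(-2) = 8)
O(z, F) = 6 + 2*F (O(z, F) = -14 + 2*(F - 1*(-10)) = -14 + 2*(F + 10) = -14 + 2*(10 + F) = -14 + (20 + 2*F) = 6 + 2*F)
U = 453 (U = -2 + 455 = 453)
a = 0 (a = (-10 + 10)*8 = 0*8 = 0)
(453 + O(-14, -18))/(U + a) = (453 + (6 + 2*(-18)))/(453 + 0) = (453 + (6 - 36))/453 = (453 - 30)*(1/453) = 423*(1/453) = 141/151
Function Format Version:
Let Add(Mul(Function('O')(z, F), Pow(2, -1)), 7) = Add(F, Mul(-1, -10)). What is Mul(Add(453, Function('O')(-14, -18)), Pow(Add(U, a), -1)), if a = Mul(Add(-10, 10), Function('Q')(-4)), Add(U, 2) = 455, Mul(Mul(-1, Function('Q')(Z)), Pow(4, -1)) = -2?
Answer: Rational(141, 151) ≈ 0.93377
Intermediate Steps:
Function('Q')(Z) = 8 (Function('Q')(Z) = Mul(-4, -2) = 8)
Function('O')(z, F) = Add(6, Mul(2, F)) (Function('O')(z, F) = Add(-14, Mul(2, Add(F, Mul(-1, -10)))) = Add(-14, Mul(2, Add(F, 10))) = Add(-14, Mul(2, Add(10, F))) = Add(-14, Add(20, Mul(2, F))) = Add(6, Mul(2, F)))
U = 453 (U = Add(-2, 455) = 453)
a = 0 (a = Mul(Add(-10, 10), 8) = Mul(0, 8) = 0)
Mul(Add(453, Function('O')(-14, -18)), Pow(Add(U, a), -1)) = Mul(Add(453, Add(6, Mul(2, -18))), Pow(Add(453, 0), -1)) = Mul(Add(453, Add(6, -36)), Pow(453, -1)) = Mul(Add(453, -30), Rational(1, 453)) = Mul(423, Rational(1, 453)) = Rational(141, 151)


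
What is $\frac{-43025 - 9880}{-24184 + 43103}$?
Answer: $- \frac{52905}{18919} \approx -2.7964$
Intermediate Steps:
$\frac{-43025 - 9880}{-24184 + 43103} = \frac{-43025 - 9880}{18919} = \left(-52905\right) \frac{1}{18919} = - \frac{52905}{18919}$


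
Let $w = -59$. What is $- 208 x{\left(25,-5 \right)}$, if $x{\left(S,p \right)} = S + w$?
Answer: $7072$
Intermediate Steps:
$x{\left(S,p \right)} = -59 + S$ ($x{\left(S,p \right)} = S - 59 = -59 + S$)
$- 208 x{\left(25,-5 \right)} = - 208 \left(-59 + 25\right) = \left(-208\right) \left(-34\right) = 7072$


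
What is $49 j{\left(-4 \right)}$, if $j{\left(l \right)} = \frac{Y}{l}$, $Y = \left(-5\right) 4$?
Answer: $245$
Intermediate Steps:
$Y = -20$
$j{\left(l \right)} = - \frac{20}{l}$
$49 j{\left(-4 \right)} = 49 \left(- \frac{20}{-4}\right) = 49 \left(\left(-20\right) \left(- \frac{1}{4}\right)\right) = 49 \cdot 5 = 245$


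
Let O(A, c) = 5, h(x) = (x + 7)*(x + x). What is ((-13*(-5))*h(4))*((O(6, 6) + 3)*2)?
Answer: 91520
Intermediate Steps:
h(x) = 2*x*(7 + x) (h(x) = (7 + x)*(2*x) = 2*x*(7 + x))
((-13*(-5))*h(4))*((O(6, 6) + 3)*2) = ((-13*(-5))*(2*4*(7 + 4)))*((5 + 3)*2) = (65*(2*4*11))*(8*2) = (65*88)*16 = 5720*16 = 91520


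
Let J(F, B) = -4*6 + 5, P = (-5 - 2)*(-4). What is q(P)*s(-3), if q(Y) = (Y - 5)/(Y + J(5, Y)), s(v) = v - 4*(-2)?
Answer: 115/9 ≈ 12.778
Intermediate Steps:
s(v) = 8 + v (s(v) = v + 8 = 8 + v)
P = 28 (P = -7*(-4) = 28)
J(F, B) = -19 (J(F, B) = -24 + 5 = -19)
q(Y) = (-5 + Y)/(-19 + Y) (q(Y) = (Y - 5)/(Y - 19) = (-5 + Y)/(-19 + Y))
q(P)*s(-3) = ((-5 + 28)/(-19 + 28))*(8 - 3) = (23/9)*5 = 115/9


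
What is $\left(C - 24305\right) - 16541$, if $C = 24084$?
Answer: $-16762$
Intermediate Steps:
$\left(C - 24305\right) - 16541 = \left(24084 - 24305\right) - 16541 = -221 - 16541 = -16762$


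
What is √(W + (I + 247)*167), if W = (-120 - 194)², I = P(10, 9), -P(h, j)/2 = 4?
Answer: √138509 ≈ 372.17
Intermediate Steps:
P(h, j) = -8 (P(h, j) = -2*4 = -8)
I = -8
W = 98596 (W = (-314)² = 98596)
√(W + (I + 247)*167) = √(98596 + (-8 + 247)*167) = √(98596 + 239*167) = √(98596 + 39913) = √138509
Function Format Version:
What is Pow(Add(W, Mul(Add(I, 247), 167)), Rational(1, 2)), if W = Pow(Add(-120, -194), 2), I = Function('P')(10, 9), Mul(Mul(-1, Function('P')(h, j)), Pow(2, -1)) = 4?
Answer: Pow(138509, Rational(1, 2)) ≈ 372.17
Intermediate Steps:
Function('P')(h, j) = -8 (Function('P')(h, j) = Mul(-2, 4) = -8)
I = -8
W = 98596 (W = Pow(-314, 2) = 98596)
Pow(Add(W, Mul(Add(I, 247), 167)), Rational(1, 2)) = Pow(Add(98596, Mul(Add(-8, 247), 167)), Rational(1, 2)) = Pow(Add(98596, Mul(239, 167)), Rational(1, 2)) = Pow(Add(98596, 39913), Rational(1, 2)) = Pow(138509, Rational(1, 2))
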